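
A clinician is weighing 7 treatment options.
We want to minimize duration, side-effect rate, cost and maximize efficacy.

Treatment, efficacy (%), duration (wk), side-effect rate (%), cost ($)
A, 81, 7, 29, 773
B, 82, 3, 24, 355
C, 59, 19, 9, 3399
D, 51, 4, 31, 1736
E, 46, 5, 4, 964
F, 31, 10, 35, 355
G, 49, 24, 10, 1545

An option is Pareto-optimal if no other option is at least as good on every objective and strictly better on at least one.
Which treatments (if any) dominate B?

none

A: worse on efficacy (81 vs 82).
C: worse on efficacy (59 vs 82).
D: worse on efficacy (51 vs 82).
E: worse on efficacy (46 vs 82).
F: worse on efficacy (31 vs 82).
G: worse on efficacy (49 vs 82).
No option dominates B.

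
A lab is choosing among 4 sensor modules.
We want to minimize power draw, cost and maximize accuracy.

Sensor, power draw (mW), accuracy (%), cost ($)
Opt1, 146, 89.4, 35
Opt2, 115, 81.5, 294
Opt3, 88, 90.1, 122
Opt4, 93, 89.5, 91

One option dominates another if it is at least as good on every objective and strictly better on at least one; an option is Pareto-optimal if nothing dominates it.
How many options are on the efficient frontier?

Opt1: not dominated (best cost).
Opt2: dominated by Opt3 (power draw 88≤115, accuracy 90.1≥81.5, cost 122≤294).
Opt3: not dominated (best power draw).
Opt4: not dominated.
Pareto-optimal: Opt1, Opt3, Opt4 → 3.

3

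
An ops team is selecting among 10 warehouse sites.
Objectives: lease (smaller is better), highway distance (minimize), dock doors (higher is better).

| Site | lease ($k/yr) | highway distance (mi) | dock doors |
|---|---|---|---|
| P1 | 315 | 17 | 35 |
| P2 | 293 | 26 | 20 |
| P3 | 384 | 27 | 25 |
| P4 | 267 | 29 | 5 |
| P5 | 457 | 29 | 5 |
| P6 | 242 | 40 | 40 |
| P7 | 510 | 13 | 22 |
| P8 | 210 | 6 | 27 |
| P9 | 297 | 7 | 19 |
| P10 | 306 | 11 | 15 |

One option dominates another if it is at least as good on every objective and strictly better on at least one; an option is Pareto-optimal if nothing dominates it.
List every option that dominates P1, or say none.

none

P2: worse on highway distance (26 vs 17).
P3: worse on lease (384 vs 315).
P4: worse on highway distance (29 vs 17).
P5: worse on lease (457 vs 315).
P6: worse on highway distance (40 vs 17).
P7: worse on lease (510 vs 315).
P8: worse on dock doors (27 vs 35).
P9: worse on dock doors (19 vs 35).
P10: worse on dock doors (15 vs 35).
No option dominates P1.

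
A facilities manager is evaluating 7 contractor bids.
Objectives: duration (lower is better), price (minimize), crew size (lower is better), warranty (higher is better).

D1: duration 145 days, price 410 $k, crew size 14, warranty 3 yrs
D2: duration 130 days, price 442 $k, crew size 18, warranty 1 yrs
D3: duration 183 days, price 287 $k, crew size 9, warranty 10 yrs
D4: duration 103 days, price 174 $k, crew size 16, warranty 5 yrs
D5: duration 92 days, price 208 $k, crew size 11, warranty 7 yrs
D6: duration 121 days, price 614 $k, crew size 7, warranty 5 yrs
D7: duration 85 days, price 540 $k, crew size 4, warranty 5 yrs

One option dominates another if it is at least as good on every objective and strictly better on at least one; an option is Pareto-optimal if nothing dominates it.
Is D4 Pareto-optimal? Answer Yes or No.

D1: worse on duration (145 vs 103).
D2: worse on duration (130 vs 103).
D3: worse on duration (183 vs 103).
D5: worse on price (208 vs 174).
D6: worse on duration (121 vs 103).
D7: worse on price (540 vs 174).
No option is at least as good as D4 on every objective and strictly better on one.

Yes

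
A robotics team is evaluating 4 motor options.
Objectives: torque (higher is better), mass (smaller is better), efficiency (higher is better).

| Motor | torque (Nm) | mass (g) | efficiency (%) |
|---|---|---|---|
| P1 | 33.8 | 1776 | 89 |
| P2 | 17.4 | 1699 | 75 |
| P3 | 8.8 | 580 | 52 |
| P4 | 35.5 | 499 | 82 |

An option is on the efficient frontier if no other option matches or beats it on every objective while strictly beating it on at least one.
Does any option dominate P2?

Yes

P4 vs P2: torque 35.5≥17.4, mass 499≤1699, efficiency 82≥75 — P4 is at least as good on every objective and strictly better on at least one, so P4 dominates P2.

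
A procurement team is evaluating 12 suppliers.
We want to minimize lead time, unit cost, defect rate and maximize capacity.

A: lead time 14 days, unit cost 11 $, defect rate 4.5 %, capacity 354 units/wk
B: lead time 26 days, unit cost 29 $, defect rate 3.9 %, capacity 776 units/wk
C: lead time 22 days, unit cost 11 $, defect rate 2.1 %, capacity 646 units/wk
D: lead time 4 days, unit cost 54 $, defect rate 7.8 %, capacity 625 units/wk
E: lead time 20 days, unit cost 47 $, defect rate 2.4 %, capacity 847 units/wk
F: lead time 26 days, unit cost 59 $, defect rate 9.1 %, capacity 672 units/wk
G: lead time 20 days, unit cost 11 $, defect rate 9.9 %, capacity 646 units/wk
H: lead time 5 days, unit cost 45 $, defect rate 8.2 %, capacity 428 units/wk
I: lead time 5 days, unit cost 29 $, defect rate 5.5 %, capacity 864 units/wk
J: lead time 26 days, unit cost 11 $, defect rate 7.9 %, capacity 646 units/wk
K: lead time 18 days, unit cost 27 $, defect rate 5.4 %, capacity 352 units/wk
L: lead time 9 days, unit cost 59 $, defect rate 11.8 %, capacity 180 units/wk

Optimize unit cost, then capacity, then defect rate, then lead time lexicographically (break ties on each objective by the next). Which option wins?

First minimize unit cost: best is 11, kept {A, C, G, J}.
Then maximize capacity: best is 646, kept {C, G, J}.
Then minimize defect rate: best is 2.1, kept {C}.

C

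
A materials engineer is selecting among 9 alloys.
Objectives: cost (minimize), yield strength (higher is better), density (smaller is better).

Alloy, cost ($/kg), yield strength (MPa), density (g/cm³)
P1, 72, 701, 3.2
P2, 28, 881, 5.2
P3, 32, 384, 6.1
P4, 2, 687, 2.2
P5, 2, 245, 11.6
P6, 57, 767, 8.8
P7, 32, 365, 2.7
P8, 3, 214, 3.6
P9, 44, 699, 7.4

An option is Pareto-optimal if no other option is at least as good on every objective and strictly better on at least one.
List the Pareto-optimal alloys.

P1, P2, P4

P1: not dominated.
P2: not dominated (best yield strength).
P3: dominated by P2 (cost 28≤32, yield strength 881≥384, density 5.2≤6.1).
P4: not dominated (best density).
P5: dominated by P4 (cost 2≤2, yield strength 687≥245, density 2.2≤11.6).
P6: dominated by P2 (cost 28≤57, yield strength 881≥767, density 5.2≤8.8).
P7: dominated by P4 (cost 2≤32, yield strength 687≥365, density 2.2≤2.7).
P8: dominated by P4 (cost 2≤3, yield strength 687≥214, density 2.2≤3.6).
P9: dominated by P2 (cost 28≤44, yield strength 881≥699, density 5.2≤7.4).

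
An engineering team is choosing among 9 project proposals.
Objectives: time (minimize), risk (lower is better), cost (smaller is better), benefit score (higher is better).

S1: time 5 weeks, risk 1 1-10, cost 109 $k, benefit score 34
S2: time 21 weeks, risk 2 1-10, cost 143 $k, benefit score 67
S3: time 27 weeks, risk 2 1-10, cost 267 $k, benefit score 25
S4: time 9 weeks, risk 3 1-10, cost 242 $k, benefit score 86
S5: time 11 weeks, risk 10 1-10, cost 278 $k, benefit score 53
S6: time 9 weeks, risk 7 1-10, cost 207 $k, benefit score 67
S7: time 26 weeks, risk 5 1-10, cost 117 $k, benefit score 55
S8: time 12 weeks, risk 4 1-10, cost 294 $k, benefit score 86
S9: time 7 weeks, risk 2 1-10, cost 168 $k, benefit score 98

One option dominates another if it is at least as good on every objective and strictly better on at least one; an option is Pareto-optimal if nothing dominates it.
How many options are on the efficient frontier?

S1: not dominated (best time).
S2: not dominated.
S3: dominated by S1 (time 5≤27, risk 1≤2, cost 109≤267, benefit score 34≥25).
S4: dominated by S9 (time 7≤9, risk 2≤3, cost 168≤242, benefit score 98≥86).
S5: dominated by S4 (time 9≤11, risk 3≤10, cost 242≤278, benefit score 86≥53).
S6: dominated by S9 (time 7≤9, risk 2≤7, cost 168≤207, benefit score 98≥67).
S7: not dominated.
S8: dominated by S4 (time 9≤12, risk 3≤4, cost 242≤294, benefit score 86≥86).
S9: not dominated (best benefit score).
Pareto-optimal: S1, S2, S7, S9 → 4.

4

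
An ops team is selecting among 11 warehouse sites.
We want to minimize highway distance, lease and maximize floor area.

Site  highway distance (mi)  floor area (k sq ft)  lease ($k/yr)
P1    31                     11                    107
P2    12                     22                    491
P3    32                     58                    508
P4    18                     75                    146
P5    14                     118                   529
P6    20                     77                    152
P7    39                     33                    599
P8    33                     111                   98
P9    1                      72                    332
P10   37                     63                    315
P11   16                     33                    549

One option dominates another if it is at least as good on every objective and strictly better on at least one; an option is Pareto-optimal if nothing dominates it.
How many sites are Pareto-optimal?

6

P1: not dominated.
P2: dominated by P9 (highway distance 1≤12, floor area 72≥22, lease 332≤491).
P3: dominated by P4 (highway distance 18≤32, floor area 75≥58, lease 146≤508).
P4: not dominated.
P5: not dominated (best floor area).
P6: not dominated.
P7: dominated by P3 (highway distance 32≤39, floor area 58≥33, lease 508≤599).
P8: not dominated (best lease).
P9: not dominated (best highway distance).
P10: dominated by P4 (highway distance 18≤37, floor area 75≥63, lease 146≤315).
P11: dominated by P5 (highway distance 14≤16, floor area 118≥33, lease 529≤549).
Pareto-optimal: P1, P4, P5, P6, P8, P9 → 6.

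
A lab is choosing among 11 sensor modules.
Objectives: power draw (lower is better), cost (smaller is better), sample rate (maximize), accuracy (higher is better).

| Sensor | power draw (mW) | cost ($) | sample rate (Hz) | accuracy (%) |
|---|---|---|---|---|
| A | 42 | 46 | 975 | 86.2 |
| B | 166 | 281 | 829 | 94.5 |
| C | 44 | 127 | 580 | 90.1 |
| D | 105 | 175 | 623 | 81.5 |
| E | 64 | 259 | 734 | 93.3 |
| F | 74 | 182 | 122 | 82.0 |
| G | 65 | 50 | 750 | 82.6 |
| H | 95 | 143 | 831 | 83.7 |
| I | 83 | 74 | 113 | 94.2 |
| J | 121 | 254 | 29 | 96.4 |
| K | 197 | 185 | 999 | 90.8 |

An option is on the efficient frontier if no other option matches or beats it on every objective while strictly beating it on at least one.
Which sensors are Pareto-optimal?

A: not dominated (best power draw).
B: not dominated.
C: not dominated.
D: dominated by A (power draw 42≤105, cost 46≤175, sample rate 975≥623, accuracy 86.2≥81.5).
E: not dominated.
F: dominated by A (power draw 42≤74, cost 46≤182, sample rate 975≥122, accuracy 86.2≥82.0).
G: dominated by A (power draw 42≤65, cost 46≤50, sample rate 975≥750, accuracy 86.2≥82.6).
H: dominated by A (power draw 42≤95, cost 46≤143, sample rate 975≥831, accuracy 86.2≥83.7).
I: not dominated.
J: not dominated (best accuracy).
K: not dominated (best sample rate).

A, B, C, E, I, J, K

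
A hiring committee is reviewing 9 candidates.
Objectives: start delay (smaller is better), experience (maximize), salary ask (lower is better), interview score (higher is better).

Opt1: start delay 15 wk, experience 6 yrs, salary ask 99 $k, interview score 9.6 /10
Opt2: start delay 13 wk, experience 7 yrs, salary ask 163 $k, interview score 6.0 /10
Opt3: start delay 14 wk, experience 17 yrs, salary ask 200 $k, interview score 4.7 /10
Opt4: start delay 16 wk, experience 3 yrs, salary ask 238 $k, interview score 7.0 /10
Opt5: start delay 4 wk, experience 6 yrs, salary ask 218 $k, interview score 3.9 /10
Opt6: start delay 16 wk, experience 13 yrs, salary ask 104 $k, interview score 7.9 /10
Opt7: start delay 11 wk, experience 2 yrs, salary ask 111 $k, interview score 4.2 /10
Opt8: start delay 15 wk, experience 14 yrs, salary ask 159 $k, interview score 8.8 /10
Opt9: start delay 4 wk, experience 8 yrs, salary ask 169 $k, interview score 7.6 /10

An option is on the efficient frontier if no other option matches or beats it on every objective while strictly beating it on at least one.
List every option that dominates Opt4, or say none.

Opt1: start delay 15≤16, experience 6≥3, salary ask 99≤238, interview score 9.6≥7.0 — dominates Opt4.
Opt6: start delay 16≤16, experience 13≥3, salary ask 104≤238, interview score 7.9≥7.0 — dominates Opt4.
Opt8: start delay 15≤16, experience 14≥3, salary ask 159≤238, interview score 8.8≥7.0 — dominates Opt4.
Opt9: start delay 4≤16, experience 8≥3, salary ask 169≤238, interview score 7.6≥7.0 — dominates Opt4.
Others (Opt2, Opt3, Opt5, Opt7) are each worse than Opt4 on at least one objective.

Opt1, Opt6, Opt8, Opt9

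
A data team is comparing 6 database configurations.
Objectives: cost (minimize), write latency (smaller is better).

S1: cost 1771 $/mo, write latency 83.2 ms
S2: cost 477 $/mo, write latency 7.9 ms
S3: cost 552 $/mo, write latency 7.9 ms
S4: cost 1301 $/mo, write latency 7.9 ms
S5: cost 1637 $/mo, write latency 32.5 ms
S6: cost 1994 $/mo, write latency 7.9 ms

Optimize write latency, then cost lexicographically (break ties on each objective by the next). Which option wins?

S2

First minimize write latency: best is 7.9, kept {S2, S3, S4, S6}.
Then minimize cost: best is 477, kept {S2}.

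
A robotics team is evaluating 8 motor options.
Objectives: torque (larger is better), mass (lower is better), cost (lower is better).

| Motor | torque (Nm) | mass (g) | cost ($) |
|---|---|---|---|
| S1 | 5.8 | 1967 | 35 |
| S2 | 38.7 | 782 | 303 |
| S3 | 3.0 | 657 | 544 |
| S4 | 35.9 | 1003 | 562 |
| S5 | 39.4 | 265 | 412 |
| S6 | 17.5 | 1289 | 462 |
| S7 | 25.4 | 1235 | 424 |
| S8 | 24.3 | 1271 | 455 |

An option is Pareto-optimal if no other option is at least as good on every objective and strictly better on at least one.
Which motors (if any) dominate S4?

S2: torque 38.7≥35.9, mass 782≤1003, cost 303≤562 — dominates S4.
S5: torque 39.4≥35.9, mass 265≤1003, cost 412≤562 — dominates S4.
Others (S1, S3, S6, S7, S8) are each worse than S4 on at least one objective.

S2, S5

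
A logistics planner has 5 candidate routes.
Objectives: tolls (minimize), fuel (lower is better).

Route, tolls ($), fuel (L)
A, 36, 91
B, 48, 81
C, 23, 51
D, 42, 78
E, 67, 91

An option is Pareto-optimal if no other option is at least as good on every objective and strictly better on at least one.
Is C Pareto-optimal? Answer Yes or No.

A: worse on tolls (36 vs 23).
B: worse on tolls (48 vs 23).
D: worse on tolls (42 vs 23).
E: worse on tolls (67 vs 23).
No option is at least as good as C on every objective and strictly better on one.

Yes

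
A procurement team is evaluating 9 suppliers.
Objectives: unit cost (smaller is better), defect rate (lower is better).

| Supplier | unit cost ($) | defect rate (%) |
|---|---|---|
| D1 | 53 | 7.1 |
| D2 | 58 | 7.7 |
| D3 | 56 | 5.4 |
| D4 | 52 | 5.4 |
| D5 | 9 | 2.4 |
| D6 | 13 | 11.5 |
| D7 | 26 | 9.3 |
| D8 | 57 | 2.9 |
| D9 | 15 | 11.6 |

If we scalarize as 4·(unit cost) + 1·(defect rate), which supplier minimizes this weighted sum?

D1: 4·53 + 1·7.1 = 219.1
D2: 4·58 + 1·7.7 = 239.7
D3: 4·56 + 1·5.4 = 229.4
D4: 4·52 + 1·5.4 = 213.4
D5: 4·9 + 1·2.4 = 38.4
D6: 4·13 + 1·11.5 = 63.5
D7: 4·26 + 1·9.3 = 113.3
D8: 4·57 + 1·2.9 = 230.9
D9: 4·15 + 1·11.6 = 71.6
Lowest: D5 at 38.4.

D5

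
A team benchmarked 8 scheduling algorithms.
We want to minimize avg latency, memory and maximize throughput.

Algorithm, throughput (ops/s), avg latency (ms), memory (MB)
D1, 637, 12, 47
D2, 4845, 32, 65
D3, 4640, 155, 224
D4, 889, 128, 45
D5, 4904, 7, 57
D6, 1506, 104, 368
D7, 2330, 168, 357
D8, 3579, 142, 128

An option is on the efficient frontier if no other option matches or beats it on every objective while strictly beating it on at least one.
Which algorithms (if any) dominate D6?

D2: throughput 4845≥1506, avg latency 32≤104, memory 65≤368 — dominates D6.
D5: throughput 4904≥1506, avg latency 7≤104, memory 57≤368 — dominates D6.
Others (D1, D3, D4, D7, D8) are each worse than D6 on at least one objective.

D2, D5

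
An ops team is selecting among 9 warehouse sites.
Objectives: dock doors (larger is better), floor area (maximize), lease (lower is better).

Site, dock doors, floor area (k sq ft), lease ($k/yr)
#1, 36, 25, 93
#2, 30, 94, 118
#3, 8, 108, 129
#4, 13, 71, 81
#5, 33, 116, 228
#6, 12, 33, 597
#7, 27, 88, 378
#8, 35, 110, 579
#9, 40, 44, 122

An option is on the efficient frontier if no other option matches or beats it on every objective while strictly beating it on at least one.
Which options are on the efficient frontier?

#1, #2, #3, #4, #5, #8, #9

#1: not dominated.
#2: not dominated.
#3: not dominated.
#4: not dominated (best lease).
#5: not dominated (best floor area).
#6: dominated by #2 (dock doors 30≥12, floor area 94≥33, lease 118≤597).
#7: dominated by #2 (dock doors 30≥27, floor area 94≥88, lease 118≤378).
#8: not dominated.
#9: not dominated (best dock doors).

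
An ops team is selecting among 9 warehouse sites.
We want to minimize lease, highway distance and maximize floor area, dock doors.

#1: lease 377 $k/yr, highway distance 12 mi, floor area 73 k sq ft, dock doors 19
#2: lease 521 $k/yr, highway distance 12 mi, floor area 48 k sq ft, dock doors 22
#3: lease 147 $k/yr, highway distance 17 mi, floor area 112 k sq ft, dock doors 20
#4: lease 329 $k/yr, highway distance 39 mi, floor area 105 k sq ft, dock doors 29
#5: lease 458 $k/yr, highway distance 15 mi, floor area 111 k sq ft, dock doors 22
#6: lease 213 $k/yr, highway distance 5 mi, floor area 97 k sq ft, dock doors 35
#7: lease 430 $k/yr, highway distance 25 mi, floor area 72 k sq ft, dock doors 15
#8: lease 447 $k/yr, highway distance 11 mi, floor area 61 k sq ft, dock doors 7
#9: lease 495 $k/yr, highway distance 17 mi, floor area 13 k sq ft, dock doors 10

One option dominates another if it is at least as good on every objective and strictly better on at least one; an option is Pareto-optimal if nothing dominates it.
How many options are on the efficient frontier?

#1: dominated by #6 (lease 213≤377, highway distance 5≤12, floor area 97≥73, dock doors 35≥19).
#2: dominated by #6 (lease 213≤521, highway distance 5≤12, floor area 97≥48, dock doors 35≥22).
#3: not dominated (best lease).
#4: not dominated.
#5: not dominated.
#6: not dominated (best highway distance).
#7: dominated by #1 (lease 377≤430, highway distance 12≤25, floor area 73≥72, dock doors 19≥15).
#8: dominated by #6 (lease 213≤447, highway distance 5≤11, floor area 97≥61, dock doors 35≥7).
#9: dominated by #1 (lease 377≤495, highway distance 12≤17, floor area 73≥13, dock doors 19≥10).
Pareto-optimal: #3, #4, #5, #6 → 4.

4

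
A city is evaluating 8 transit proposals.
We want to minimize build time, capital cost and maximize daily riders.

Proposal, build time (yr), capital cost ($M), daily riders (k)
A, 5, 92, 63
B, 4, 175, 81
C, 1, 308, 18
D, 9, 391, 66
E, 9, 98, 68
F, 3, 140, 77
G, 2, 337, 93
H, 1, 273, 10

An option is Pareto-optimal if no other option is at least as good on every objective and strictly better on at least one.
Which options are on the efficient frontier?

A: not dominated (best capital cost).
B: not dominated.
C: not dominated.
D: dominated by B (build time 4≤9, capital cost 175≤391, daily riders 81≥66).
E: not dominated.
F: not dominated.
G: not dominated (best daily riders).
H: not dominated.

A, B, C, E, F, G, H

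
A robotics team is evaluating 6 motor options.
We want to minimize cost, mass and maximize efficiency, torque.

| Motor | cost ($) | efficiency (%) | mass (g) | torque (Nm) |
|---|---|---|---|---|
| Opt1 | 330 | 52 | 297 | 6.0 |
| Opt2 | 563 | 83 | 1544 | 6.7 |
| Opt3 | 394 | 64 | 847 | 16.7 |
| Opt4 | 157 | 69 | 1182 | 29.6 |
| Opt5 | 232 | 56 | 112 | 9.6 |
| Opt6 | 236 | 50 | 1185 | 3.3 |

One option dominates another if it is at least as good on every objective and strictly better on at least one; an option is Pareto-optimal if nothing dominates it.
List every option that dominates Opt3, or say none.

Opt1: worse on efficiency (52 vs 64).
Opt2: worse on cost (563 vs 394).
Opt4: worse on mass (1182 vs 847).
Opt5: worse on efficiency (56 vs 64).
Opt6: worse on efficiency (50 vs 64).
No option dominates Opt3.

none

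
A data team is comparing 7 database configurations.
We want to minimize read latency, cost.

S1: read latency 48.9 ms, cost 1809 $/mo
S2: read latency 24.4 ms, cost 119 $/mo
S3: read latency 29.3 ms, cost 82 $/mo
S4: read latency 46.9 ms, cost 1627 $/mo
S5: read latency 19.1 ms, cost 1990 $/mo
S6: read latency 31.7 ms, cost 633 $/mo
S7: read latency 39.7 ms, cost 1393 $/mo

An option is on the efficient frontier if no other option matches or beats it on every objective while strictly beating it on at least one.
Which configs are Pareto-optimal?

S1: dominated by S2 (read latency 24.4≤48.9, cost 119≤1809).
S2: not dominated.
S3: not dominated (best cost).
S4: dominated by S2 (read latency 24.4≤46.9, cost 119≤1627).
S5: not dominated (best read latency).
S6: dominated by S2 (read latency 24.4≤31.7, cost 119≤633).
S7: dominated by S2 (read latency 24.4≤39.7, cost 119≤1393).

S2, S3, S5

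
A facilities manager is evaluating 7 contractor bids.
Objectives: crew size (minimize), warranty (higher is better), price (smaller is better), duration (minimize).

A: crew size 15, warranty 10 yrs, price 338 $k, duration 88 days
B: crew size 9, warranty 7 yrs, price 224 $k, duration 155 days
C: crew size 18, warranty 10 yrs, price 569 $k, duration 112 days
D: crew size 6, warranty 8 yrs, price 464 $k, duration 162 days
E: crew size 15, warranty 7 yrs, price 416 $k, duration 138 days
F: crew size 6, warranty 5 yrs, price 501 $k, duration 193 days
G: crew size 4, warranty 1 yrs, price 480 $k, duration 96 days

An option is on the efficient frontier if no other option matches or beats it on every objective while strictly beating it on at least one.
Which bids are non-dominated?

A, B, D, G

A: not dominated (best duration).
B: not dominated (best price).
C: dominated by A (crew size 15≤18, warranty 10≥10, price 338≤569, duration 88≤112).
D: not dominated.
E: dominated by A (crew size 15≤15, warranty 10≥7, price 338≤416, duration 88≤138).
F: dominated by D (crew size 6≤6, warranty 8≥5, price 464≤501, duration 162≤193).
G: not dominated (best crew size).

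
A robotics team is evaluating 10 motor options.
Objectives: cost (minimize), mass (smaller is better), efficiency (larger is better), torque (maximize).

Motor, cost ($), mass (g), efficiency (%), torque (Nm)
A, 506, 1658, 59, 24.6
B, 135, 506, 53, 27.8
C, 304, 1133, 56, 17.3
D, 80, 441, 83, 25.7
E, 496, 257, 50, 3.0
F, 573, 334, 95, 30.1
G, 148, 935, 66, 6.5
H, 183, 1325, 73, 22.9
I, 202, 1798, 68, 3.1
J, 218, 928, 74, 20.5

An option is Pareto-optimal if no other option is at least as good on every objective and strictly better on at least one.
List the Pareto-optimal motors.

B, D, E, F

A: dominated by D (cost 80≤506, mass 441≤1658, efficiency 83≥59, torque 25.7≥24.6).
B: not dominated.
C: dominated by D (cost 80≤304, mass 441≤1133, efficiency 83≥56, torque 25.7≥17.3).
D: not dominated (best cost).
E: not dominated (best mass).
F: not dominated (best efficiency).
G: dominated by D (cost 80≤148, mass 441≤935, efficiency 83≥66, torque 25.7≥6.5).
H: dominated by D (cost 80≤183, mass 441≤1325, efficiency 83≥73, torque 25.7≥22.9).
I: dominated by D (cost 80≤202, mass 441≤1798, efficiency 83≥68, torque 25.7≥3.1).
J: dominated by D (cost 80≤218, mass 441≤928, efficiency 83≥74, torque 25.7≥20.5).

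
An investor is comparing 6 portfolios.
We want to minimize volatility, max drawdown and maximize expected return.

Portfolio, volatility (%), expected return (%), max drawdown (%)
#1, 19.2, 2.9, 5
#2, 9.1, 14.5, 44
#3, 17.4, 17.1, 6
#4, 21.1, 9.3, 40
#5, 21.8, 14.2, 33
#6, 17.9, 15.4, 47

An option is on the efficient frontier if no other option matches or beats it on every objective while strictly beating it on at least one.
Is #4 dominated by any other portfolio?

#3 vs #4: volatility 17.4≤21.1, expected return 17.1≥9.3, max drawdown 6≤40 — #3 is at least as good on every objective and strictly better on at least one, so #3 dominates #4.

Yes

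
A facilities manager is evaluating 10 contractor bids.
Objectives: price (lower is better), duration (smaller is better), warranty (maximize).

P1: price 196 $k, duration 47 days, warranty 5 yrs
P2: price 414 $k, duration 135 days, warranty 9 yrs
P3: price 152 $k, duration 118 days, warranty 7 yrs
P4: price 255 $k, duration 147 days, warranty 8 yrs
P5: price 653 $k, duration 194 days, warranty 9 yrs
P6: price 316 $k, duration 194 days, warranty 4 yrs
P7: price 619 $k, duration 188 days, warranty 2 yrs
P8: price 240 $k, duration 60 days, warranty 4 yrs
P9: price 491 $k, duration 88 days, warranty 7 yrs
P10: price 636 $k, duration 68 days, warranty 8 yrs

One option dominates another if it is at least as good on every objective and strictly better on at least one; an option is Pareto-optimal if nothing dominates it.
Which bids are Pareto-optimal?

P1: not dominated (best duration).
P2: not dominated.
P3: not dominated (best price).
P4: not dominated.
P5: dominated by P2 (price 414≤653, duration 135≤194, warranty 9≥9).
P6: dominated by P1 (price 196≤316, duration 47≤194, warranty 5≥4).
P7: dominated by P1 (price 196≤619, duration 47≤188, warranty 5≥2).
P8: dominated by P1 (price 196≤240, duration 47≤60, warranty 5≥4).
P9: not dominated.
P10: not dominated.

P1, P2, P3, P4, P9, P10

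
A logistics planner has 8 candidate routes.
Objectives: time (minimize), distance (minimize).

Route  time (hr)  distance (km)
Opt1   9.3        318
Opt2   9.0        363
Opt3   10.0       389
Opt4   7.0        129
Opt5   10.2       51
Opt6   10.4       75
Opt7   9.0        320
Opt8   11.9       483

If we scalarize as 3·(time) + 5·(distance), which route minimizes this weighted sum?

Opt5

Opt1: 3·9.3 + 5·318 = 1617.9
Opt2: 3·9.0 + 5·363 = 1842.0
Opt3: 3·10.0 + 5·389 = 1975.0
Opt4: 3·7.0 + 5·129 = 666.0
Opt5: 3·10.2 + 5·51 = 285.6
Opt6: 3·10.4 + 5·75 = 406.2
Opt7: 3·9.0 + 5·320 = 1627.0
Opt8: 3·11.9 + 5·483 = 2450.7
Lowest: Opt5 at 285.6.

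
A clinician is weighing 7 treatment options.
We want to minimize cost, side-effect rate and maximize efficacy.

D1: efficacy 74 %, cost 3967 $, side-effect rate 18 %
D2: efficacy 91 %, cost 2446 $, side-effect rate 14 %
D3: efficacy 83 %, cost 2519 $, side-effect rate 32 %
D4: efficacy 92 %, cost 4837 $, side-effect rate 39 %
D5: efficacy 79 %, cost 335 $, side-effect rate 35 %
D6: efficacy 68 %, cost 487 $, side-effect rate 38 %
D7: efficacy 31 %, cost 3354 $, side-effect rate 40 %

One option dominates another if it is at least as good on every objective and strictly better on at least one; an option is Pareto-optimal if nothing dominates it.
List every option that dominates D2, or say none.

none

D1: worse on efficacy (74 vs 91).
D3: worse on efficacy (83 vs 91).
D4: worse on cost (4837 vs 2446).
D5: worse on efficacy (79 vs 91).
D6: worse on efficacy (68 vs 91).
D7: worse on efficacy (31 vs 91).
No option dominates D2.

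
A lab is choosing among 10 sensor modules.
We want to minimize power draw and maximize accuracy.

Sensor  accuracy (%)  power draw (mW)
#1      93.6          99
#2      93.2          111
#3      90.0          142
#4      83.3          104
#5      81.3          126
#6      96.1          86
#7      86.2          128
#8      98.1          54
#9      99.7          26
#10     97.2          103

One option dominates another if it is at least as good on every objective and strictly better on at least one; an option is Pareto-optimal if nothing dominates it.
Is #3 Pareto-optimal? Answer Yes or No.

#1 vs #3: accuracy 93.6≥90.0, power draw 99≤142 — #1 is at least as good on every objective and strictly better on at least one, so #1 dominates #3.

No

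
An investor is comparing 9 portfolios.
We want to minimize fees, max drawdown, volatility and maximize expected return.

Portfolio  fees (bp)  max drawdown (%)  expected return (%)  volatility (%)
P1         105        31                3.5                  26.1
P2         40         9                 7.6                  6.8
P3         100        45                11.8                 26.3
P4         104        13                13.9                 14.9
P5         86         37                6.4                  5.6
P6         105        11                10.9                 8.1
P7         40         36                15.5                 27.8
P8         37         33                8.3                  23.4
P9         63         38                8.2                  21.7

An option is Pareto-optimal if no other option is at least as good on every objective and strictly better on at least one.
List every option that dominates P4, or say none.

none

P1: worse on fees (105 vs 104).
P2: worse on expected return (7.6 vs 13.9).
P3: worse on max drawdown (45 vs 13).
P5: worse on max drawdown (37 vs 13).
P6: worse on fees (105 vs 104).
P7: worse on max drawdown (36 vs 13).
P8: worse on max drawdown (33 vs 13).
P9: worse on max drawdown (38 vs 13).
No option dominates P4.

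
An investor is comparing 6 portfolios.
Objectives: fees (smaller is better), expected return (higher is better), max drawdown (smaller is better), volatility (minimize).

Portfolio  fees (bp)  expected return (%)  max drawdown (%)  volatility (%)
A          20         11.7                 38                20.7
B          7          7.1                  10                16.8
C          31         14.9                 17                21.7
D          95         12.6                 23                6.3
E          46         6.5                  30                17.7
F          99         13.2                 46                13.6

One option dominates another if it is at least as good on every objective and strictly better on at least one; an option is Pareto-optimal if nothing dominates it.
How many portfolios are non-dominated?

A: not dominated.
B: not dominated (best fees).
C: not dominated (best expected return).
D: not dominated (best volatility).
E: dominated by B (fees 7≤46, expected return 7.1≥6.5, max drawdown 10≤30, volatility 16.8≤17.7).
F: not dominated.
Pareto-optimal: A, B, C, D, F → 5.

5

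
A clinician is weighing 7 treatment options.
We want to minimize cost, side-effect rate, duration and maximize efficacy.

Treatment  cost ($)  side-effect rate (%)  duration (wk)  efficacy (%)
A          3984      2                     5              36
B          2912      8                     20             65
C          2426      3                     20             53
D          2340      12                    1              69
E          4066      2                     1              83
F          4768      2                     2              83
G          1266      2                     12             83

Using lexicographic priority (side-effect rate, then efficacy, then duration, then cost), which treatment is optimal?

First minimize side-effect rate: best is 2, kept {A, E, F, G}.
Then maximize efficacy: best is 83, kept {E, F, G}.
Then minimize duration: best is 1, kept {E}.

E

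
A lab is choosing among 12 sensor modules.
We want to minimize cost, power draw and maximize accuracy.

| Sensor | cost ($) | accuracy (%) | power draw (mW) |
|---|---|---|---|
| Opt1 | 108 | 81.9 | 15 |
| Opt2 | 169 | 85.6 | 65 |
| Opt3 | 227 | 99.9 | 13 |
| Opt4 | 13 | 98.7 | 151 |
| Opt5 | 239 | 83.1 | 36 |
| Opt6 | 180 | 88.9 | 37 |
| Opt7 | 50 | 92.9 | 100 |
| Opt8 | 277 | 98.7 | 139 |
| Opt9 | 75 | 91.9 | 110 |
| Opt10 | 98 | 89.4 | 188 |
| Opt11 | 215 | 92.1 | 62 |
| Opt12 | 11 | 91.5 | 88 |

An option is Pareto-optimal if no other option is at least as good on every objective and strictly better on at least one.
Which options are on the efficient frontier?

Opt1: not dominated.
Opt2: not dominated.
Opt3: not dominated (best accuracy).
Opt4: not dominated.
Opt5: dominated by Opt3 (cost 227≤239, accuracy 99.9≥83.1, power draw 13≤36).
Opt6: not dominated.
Opt7: not dominated.
Opt8: dominated by Opt3 (cost 227≤277, accuracy 99.9≥98.7, power draw 13≤139).
Opt9: dominated by Opt7 (cost 50≤75, accuracy 92.9≥91.9, power draw 100≤110).
Opt10: dominated by Opt4 (cost 13≤98, accuracy 98.7≥89.4, power draw 151≤188).
Opt11: not dominated.
Opt12: not dominated (best cost).

Opt1, Opt2, Opt3, Opt4, Opt6, Opt7, Opt11, Opt12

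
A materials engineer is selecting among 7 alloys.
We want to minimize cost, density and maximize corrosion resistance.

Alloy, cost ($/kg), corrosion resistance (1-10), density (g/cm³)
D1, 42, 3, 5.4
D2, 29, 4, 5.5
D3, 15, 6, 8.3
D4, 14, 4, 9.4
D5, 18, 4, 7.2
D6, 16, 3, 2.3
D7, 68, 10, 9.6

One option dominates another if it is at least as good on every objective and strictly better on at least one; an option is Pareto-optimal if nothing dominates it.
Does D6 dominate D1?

Yes

D6 vs D1: cost 16≤42, corrosion resistance 3≥3, density 2.3≤5.4 — D6 is at least as good on every objective with at least one strict improvement.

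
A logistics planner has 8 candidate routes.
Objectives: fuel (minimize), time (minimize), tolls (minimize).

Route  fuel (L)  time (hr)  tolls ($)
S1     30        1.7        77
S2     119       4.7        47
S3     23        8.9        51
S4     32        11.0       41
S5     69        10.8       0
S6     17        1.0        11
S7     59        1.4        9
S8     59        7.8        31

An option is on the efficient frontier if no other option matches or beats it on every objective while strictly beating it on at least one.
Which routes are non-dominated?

S1: dominated by S6 (fuel 17≤30, time 1.0≤1.7, tolls 11≤77).
S2: dominated by S6 (fuel 17≤119, time 1.0≤4.7, tolls 11≤47).
S3: dominated by S6 (fuel 17≤23, time 1.0≤8.9, tolls 11≤51).
S4: dominated by S6 (fuel 17≤32, time 1.0≤11.0, tolls 11≤41).
S5: not dominated (best tolls).
S6: not dominated (best fuel).
S7: not dominated.
S8: dominated by S6 (fuel 17≤59, time 1.0≤7.8, tolls 11≤31).

S5, S6, S7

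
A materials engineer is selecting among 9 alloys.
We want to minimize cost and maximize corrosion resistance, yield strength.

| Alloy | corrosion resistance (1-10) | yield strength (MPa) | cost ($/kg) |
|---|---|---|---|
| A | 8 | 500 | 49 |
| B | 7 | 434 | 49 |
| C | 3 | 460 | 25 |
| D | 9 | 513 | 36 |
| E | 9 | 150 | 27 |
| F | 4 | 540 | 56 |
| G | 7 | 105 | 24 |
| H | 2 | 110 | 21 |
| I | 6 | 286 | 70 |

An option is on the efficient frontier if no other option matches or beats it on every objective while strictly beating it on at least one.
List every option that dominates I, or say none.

A, B, D

A: corrosion resistance 8≥6, yield strength 500≥286, cost 49≤70 — dominates I.
B: corrosion resistance 7≥6, yield strength 434≥286, cost 49≤70 — dominates I.
D: corrosion resistance 9≥6, yield strength 513≥286, cost 36≤70 — dominates I.
Others (C, E, F, G, H) are each worse than I on at least one objective.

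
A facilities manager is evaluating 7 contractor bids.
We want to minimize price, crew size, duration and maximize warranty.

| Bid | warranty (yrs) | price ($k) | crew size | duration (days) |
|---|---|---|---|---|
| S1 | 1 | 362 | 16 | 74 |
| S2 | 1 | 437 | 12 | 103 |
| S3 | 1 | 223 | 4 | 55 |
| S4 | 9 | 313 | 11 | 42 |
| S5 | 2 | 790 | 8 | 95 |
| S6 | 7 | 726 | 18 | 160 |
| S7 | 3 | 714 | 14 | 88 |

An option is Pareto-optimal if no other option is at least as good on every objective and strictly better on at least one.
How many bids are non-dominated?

3

S1: dominated by S3 (warranty 1≥1, price 223≤362, crew size 4≤16, duration 55≤74).
S2: dominated by S3 (warranty 1≥1, price 223≤437, crew size 4≤12, duration 55≤103).
S3: not dominated (best price).
S4: not dominated (best warranty).
S5: not dominated.
S6: dominated by S4 (warranty 9≥7, price 313≤726, crew size 11≤18, duration 42≤160).
S7: dominated by S4 (warranty 9≥3, price 313≤714, crew size 11≤14, duration 42≤88).
Pareto-optimal: S3, S4, S5 → 3.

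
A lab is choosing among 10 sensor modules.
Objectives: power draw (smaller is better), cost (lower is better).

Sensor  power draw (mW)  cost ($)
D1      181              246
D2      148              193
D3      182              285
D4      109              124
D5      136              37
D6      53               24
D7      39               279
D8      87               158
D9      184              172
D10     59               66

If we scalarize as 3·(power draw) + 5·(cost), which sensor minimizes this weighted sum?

D1: 3·181 + 5·246 = 1773
D2: 3·148 + 5·193 = 1409
D3: 3·182 + 5·285 = 1971
D4: 3·109 + 5·124 = 947
D5: 3·136 + 5·37 = 593
D6: 3·53 + 5·24 = 279
D7: 3·39 + 5·279 = 1512
D8: 3·87 + 5·158 = 1051
D9: 3·184 + 5·172 = 1412
D10: 3·59 + 5·66 = 507
Lowest: D6 at 279.

D6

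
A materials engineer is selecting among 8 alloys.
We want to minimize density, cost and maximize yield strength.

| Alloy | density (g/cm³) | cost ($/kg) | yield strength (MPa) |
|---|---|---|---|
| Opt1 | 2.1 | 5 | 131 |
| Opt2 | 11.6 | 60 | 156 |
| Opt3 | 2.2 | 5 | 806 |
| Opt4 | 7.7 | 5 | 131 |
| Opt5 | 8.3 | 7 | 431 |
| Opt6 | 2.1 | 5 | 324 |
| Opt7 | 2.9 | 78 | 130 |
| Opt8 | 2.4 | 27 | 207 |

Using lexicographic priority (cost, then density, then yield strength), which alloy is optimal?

First minimize cost: best is 5, kept {Opt1, Opt3, Opt4, Opt6}.
Then minimize density: best is 2.1, kept {Opt1, Opt6}.
Then maximize yield strength: best is 324, kept {Opt6}.

Opt6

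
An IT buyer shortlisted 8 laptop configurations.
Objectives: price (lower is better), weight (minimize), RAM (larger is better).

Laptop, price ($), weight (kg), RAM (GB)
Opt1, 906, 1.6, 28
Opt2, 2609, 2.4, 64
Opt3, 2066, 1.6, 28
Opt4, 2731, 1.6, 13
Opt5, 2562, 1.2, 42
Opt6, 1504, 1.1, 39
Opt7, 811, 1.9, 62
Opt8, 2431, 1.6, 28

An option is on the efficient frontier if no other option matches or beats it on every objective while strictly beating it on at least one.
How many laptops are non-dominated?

Opt1: not dominated.
Opt2: not dominated (best RAM).
Opt3: dominated by Opt1 (price 906≤2066, weight 1.6≤1.6, RAM 28≥28).
Opt4: dominated by Opt1 (price 906≤2731, weight 1.6≤1.6, RAM 28≥13).
Opt5: not dominated.
Opt6: not dominated (best weight).
Opt7: not dominated (best price).
Opt8: dominated by Opt1 (price 906≤2431, weight 1.6≤1.6, RAM 28≥28).
Pareto-optimal: Opt1, Opt2, Opt5, Opt6, Opt7 → 5.

5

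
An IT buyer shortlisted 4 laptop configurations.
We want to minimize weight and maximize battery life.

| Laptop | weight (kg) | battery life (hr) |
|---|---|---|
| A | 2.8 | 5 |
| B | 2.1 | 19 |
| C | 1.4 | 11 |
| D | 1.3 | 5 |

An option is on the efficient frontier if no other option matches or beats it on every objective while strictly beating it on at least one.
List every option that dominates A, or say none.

B: weight 2.1≤2.8, battery life 19≥5 — dominates A.
C: weight 1.4≤2.8, battery life 11≥5 — dominates A.
D: weight 1.3≤2.8, battery life 5≥5 — dominates A.

B, C, D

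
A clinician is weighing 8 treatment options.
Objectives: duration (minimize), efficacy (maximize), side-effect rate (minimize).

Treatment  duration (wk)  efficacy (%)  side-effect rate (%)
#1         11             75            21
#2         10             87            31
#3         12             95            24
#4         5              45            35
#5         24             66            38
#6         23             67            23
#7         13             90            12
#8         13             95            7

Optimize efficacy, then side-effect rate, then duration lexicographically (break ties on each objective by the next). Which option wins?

#8

First maximize efficacy: best is 95, kept {#3, #8}.
Then minimize side-effect rate: best is 7, kept {#8}.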